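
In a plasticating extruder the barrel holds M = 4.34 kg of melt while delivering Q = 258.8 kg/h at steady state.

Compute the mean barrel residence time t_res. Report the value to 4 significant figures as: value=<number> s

value=60.37 s

Throughput in SI: Q_s = 258.8 kg/h ÷ 3600 s/h = 0.0718889 kg/s
t_res = M / Q_s = 4.34 ÷ 0.0718889 = 60.3709 s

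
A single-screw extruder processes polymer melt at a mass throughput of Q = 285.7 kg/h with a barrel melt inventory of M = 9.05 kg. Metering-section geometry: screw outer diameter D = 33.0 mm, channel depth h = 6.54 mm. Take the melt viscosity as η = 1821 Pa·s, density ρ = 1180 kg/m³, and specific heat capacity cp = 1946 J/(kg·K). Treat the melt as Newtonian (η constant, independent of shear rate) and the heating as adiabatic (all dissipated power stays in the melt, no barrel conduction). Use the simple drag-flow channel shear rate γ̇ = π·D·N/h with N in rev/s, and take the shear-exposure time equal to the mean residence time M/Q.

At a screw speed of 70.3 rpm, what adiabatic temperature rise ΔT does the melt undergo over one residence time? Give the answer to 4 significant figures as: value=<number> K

Q_s = Q / 3600 = 285.7 / 3600 = 0.0793611 kg/s
t_res = M / Q_s = 9.05 / 0.0793611 = 114.036 s
Convert to SI: D = 0.033 m, h = 0.00654 m, N = 70.3/60 = 1.17167 rev/s
γ̇ = π·D·N / h = π · 0.033 · 1.17167 / 0.00654 = 18.5733 s⁻¹
ΔT = η·γ̇²·t_res/(ρ·cp) = [1821 × 18.5733² × 114.036] / [1180 × 1946] = 31.1965 K

value=31.20 K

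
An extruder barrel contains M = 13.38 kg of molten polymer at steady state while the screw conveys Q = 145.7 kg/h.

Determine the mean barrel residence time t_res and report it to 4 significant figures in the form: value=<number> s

value=330.6 s

Throughput in SI: Q_s = 145.7 kg/h ÷ 3600 s/h = 0.0404722 kg/s
t_res = M / Q_s = 13.38 ÷ 0.0404722 = 330.597 s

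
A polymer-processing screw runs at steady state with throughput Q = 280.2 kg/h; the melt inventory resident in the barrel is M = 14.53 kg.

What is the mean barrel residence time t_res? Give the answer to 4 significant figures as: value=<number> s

value=186.7 s

Convert throughput: Q = 280.2 kg/h = 280.2/3600 = 0.0778333 kg/s
t_res = M / Q_s = 14.53 / 0.0778333 = 186.681 s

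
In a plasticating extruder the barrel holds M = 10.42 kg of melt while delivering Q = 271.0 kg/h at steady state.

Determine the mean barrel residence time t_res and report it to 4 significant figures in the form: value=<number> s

value=138.4 s

Q_s = Q / 3600 = 271.0 / 3600 = 0.0752778 kg/s
Mean residence time: t_res = M/Q_s = 10.42 kg / 0.0752778 kg/s = 138.421 s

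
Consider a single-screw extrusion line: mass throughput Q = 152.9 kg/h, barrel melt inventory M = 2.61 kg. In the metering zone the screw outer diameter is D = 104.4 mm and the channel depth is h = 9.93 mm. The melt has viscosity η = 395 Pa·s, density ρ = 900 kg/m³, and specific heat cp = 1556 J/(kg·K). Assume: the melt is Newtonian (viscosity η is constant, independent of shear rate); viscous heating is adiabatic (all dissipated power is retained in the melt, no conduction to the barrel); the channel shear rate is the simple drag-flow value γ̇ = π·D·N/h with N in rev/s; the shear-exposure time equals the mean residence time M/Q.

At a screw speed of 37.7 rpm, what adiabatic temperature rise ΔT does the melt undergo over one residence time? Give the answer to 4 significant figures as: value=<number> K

value=7.466 K

Q_s = Q / 3600 = 152.9 / 3600 = 0.0424722 kg/s
Mean residence time: t_res = M/Q_s = 2.61 kg / 0.0424722 kg/s = 61.4519 s
Convert to SI: D = 0.1044 m, h = 0.00993 m, N = 37.7/60 = 0.628333 rev/s
Shear rate: γ̇ = πDN/h = π·0.1044·0.628333/0.00993 = 20.7535 s⁻¹
ΔT = η·γ̇²·t_res / (ρ·cp) = 395 · (20.7535)² · 61.4519 / (900 · 1556) = 7.46557 K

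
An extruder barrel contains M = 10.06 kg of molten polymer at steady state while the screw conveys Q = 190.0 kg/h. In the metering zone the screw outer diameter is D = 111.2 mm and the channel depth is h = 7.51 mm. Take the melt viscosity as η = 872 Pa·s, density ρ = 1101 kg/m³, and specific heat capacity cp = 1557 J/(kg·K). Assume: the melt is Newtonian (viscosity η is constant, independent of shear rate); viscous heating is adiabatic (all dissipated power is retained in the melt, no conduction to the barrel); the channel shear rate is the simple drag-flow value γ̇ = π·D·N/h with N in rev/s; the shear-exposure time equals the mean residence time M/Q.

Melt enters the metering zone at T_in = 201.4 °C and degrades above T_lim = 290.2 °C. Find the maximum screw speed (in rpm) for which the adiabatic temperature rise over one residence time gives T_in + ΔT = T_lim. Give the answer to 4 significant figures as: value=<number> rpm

Throughput in SI: Q_s = 190.0 kg/h ÷ 3600 s/h = 0.0527778 kg/s
t_res = M / Q_s = 10.06 ÷ 0.0527778 = 190.611 s
Geometry in SI: D = 111.2 mm → 0.1112 m, h = 7.51 mm → 0.00751 m
ΔT_a = T_lim − T_in = 290.2 − 201.4 = 88.8 K
γ̇_max² = ΔT_a·ρ·cp/(η·t_res) = 88.8·1101·1557/(872·190.611) = 915.852 s⁻²
Take the square root: γ̇_max = √(915.852) = 30.2631 s⁻¹
N_max = γ̇_max h / (πD) = 30.2631·0.00751/(π·0.1112) = 0.650576 rev/s → ×60 = 39.0346 rpm

value=39.03 rpm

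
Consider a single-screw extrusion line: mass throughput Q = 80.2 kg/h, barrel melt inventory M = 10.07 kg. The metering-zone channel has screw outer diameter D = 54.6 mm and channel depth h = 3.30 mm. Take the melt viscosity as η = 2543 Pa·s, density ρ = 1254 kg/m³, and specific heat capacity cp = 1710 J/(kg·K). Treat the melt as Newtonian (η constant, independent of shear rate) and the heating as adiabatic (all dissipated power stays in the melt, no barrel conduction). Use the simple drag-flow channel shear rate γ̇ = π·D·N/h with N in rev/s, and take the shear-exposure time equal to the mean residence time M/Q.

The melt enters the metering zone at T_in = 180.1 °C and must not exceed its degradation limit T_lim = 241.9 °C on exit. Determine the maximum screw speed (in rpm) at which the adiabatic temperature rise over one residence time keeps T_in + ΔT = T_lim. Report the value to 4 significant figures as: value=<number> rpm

Throughput in SI: Q_s = 80.2 kg/h ÷ 3600 s/h = 0.0222778 kg/s
t_res = M / Q_s = 10.07 / 0.0222778 = 452.02 s
D = 54.6 mm = 0.0546 m;  h = 3.30 mm = 0.0033 m
Allowable rise: ΔT_a = T_lim − T_in = 241.9 − 180.1 = 61.8 K
γ̇_max² = ΔT_a·ρ·cp/(η·t_res) = 61.8·1254·1710/(2543·452.02) = 115.286 s⁻²
γ̇_max = √115.286 = 10.7372 s⁻¹
Solve γ̇ = πDN/h for N: N_max = γ̇_max·h/(π·D) = 10.7372 × 0.0033 / (π × 0.0546) = 0.206567 rev/s = 12.394 rpm

value=12.39 rpm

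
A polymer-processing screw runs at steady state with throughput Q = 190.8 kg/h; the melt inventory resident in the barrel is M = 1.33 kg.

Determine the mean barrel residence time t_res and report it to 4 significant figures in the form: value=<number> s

value=25.09 s

Throughput in SI: Q_s = 190.8 kg/h ÷ 3600 s/h = 0.053 kg/s
t_res = M / Q_s = 1.33 ÷ 0.053 = 25.0943 s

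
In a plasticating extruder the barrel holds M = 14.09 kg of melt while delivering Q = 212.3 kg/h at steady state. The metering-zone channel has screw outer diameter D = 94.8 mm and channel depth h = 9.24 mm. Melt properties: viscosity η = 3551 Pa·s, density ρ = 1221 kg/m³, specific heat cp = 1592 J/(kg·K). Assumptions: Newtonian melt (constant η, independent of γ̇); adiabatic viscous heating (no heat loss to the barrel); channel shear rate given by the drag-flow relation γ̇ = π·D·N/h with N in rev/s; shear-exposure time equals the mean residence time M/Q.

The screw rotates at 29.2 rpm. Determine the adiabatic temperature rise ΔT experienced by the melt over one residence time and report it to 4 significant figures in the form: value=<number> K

Q_s = Q / 3600 = 212.3 / 3600 = 0.0589722 kg/s
t_res = M / Q_s = 14.09 ÷ 0.0589722 = 238.926 s
Geometry in metres: D = 94.8 mm → 0.0948 m, h = 9.24 mm → 0.00924 m; screw speed N = 29.2 rpm = 0.486667 rev/s
γ̇ = π D N / h = (π)(0.0948)(0.486667) / 0.00924 = 15.6862 s⁻¹
ΔT = η·γ̇²·t_res / (ρ·cp) = 3551 · (15.6862)² · 238.926 / (1221 · 1592) = 107.397 K

value=107.4 K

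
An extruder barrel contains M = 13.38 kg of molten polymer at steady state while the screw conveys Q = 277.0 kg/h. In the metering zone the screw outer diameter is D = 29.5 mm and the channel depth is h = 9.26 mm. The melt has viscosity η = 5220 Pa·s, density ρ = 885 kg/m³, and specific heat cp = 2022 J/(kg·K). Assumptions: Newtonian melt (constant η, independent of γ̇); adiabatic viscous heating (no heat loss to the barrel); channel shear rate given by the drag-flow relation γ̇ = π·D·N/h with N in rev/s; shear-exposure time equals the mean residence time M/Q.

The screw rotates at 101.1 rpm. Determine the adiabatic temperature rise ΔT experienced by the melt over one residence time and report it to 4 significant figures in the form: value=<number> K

value=144.3 K

Throughput in SI: Q_s = 277.0 kg/h ÷ 3600 s/h = 0.0769444 kg/s
t_res = M / Q_s = 13.38 ÷ 0.0769444 = 173.892 s
D = 29.5 mm = 0.0295 m;  h = 9.26 mm = 0.00926 m;  N = 101.1 rpm / 60 = 1.685 rev/s
γ̇ = π D N / h = (π)(0.0295)(1.685) / 0.00926 = 16.864 s⁻¹
Adiabatic rise: ΔT = η γ̇² t_res / (ρ cp) = 5220·(16.864)²·173.892 / (885·2022) = 144.26 K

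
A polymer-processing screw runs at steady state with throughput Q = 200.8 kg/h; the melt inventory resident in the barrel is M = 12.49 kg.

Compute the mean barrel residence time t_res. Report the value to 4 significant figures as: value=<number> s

value=223.9 s

Convert throughput: Q = 200.8 kg/h = 200.8/3600 = 0.0557778 kg/s
Mean residence time: t_res = M/Q_s = 12.49 kg / 0.0557778 kg/s = 223.924 s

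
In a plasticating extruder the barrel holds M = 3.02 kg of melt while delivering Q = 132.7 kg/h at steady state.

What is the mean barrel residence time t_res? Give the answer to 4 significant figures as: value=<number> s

Q_s = Q / 3600 = 132.7 / 3600 = 0.0368611 kg/s
t_res = M / Q_s = 3.02 / 0.0368611 = 81.9292 s

value=81.93 s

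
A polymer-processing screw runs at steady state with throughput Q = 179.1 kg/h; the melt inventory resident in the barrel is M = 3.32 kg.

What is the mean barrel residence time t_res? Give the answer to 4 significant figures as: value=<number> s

value=66.73 s

Convert throughput: Q = 179.1 kg/h = 179.1/3600 = 0.04975 kg/s
Mean residence time: t_res = M/Q_s = 3.32 kg / 0.04975 kg/s = 66.7337 s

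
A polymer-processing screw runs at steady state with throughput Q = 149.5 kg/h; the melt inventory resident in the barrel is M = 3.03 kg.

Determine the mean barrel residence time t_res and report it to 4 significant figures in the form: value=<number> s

value=72.96 s

Convert throughput: Q = 149.5 kg/h = 149.5/3600 = 0.0415278 kg/s
t_res = M / Q_s = 3.03 / 0.0415278 = 72.9632 s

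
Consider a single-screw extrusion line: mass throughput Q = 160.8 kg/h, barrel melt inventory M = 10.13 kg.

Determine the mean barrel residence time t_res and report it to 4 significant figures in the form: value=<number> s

value=226.8 s

Convert throughput: Q = 160.8 kg/h = 160.8/3600 = 0.0446667 kg/s
Mean residence time: t_res = M/Q_s = 10.13 kg / 0.0446667 kg/s = 226.791 s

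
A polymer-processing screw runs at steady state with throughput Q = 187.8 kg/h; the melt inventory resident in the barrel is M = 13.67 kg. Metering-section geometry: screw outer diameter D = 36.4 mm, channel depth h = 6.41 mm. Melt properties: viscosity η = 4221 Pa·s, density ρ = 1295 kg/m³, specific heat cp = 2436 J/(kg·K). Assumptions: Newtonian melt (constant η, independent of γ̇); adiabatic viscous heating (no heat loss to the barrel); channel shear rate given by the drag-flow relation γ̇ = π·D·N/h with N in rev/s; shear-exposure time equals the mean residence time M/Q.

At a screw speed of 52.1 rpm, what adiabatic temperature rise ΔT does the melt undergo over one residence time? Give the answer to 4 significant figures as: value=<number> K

Throughput in SI: Q_s = 187.8 kg/h ÷ 3600 s/h = 0.0521667 kg/s
t_res = M / Q_s = 13.67 ÷ 0.0521667 = 262.045 s
Geometry in metres: D = 36.4 mm → 0.0364 m, h = 6.41 mm → 0.00641 m; screw speed N = 52.1 rpm = 0.868333 rev/s
Shear rate: γ̇ = πDN/h = π·0.0364·0.868333/0.00641 = 15.491 s⁻¹
ΔT = η·γ̇²·t_res / (ρ·cp) = 4221 · (15.491)² · 262.045 / (1295 · 2436) = 84.1401 K

value=84.14 K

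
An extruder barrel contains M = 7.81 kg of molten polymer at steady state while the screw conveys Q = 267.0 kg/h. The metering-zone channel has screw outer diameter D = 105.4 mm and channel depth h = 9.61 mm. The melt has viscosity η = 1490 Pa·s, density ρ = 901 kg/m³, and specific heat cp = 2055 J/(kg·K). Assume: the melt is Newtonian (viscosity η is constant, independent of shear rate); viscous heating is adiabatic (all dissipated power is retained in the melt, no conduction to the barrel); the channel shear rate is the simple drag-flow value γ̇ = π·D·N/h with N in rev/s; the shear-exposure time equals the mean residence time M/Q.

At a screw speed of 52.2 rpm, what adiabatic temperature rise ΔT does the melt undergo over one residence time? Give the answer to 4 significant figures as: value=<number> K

value=76.15 K

Convert throughput: Q = 267.0 kg/h = 267.0/3600 = 0.0741667 kg/s
t_res = M / Q_s = 7.81 / 0.0741667 = 105.303 s
Geometry in metres: D = 105.4 mm → 0.1054 m, h = 9.61 mm → 0.00961 m; screw speed N = 52.2 rpm = 0.87 rev/s
γ̇ = π·D·N / h = π · 0.1054 · 0.87 / 0.00961 = 29.9769 s⁻¹
ΔT = η·γ̇²·t_res/(ρ·cp) = [1490 × 29.9769² × 105.303] / [901 × 2055] = 76.1491 K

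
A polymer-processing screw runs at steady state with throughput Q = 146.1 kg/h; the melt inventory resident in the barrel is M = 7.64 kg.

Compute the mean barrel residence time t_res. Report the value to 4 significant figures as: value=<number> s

Convert throughput: Q = 146.1 kg/h = 146.1/3600 = 0.0405833 kg/s
Mean residence time: t_res = M/Q_s = 7.64 kg / 0.0405833 kg/s = 188.255 s

value=188.3 s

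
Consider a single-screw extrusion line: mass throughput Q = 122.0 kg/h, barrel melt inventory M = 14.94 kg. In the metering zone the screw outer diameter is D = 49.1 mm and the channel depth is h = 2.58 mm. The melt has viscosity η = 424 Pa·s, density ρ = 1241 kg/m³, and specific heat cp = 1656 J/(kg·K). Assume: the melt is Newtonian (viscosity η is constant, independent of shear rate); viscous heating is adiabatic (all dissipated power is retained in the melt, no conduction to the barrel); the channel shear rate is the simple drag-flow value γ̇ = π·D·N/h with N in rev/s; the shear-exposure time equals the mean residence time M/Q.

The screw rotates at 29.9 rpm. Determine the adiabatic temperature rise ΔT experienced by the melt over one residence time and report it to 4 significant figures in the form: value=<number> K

value=80.74 K

Throughput in SI: Q_s = 122.0 kg/h ÷ 3600 s/h = 0.0338889 kg/s
Mean residence time: t_res = M/Q_s = 14.94 kg / 0.0338889 kg/s = 440.852 s
Geometry in metres: D = 49.1 mm → 0.0491 m, h = 2.58 mm → 0.00258 m; screw speed N = 29.9 rpm = 0.498333 rev/s
γ̇ = π D N / h = (π)(0.0491)(0.498333) / 0.00258 = 29.7942 s⁻¹
ΔT = η·γ̇²·t_res / (ρ·cp) = 424 · (29.7942)² · 440.852 / (1241 · 1656) = 80.7403 K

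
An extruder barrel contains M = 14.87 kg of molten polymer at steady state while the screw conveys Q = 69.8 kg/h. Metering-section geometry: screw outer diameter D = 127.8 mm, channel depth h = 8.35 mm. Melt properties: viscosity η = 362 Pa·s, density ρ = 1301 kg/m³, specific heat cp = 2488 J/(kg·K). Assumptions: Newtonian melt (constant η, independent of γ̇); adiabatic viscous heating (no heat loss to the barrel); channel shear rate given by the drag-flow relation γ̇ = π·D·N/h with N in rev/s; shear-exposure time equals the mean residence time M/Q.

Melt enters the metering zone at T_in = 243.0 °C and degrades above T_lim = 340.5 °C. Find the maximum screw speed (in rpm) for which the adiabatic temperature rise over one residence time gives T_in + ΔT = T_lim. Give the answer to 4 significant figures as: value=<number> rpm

Q_s = Q / 3600 = 69.8 / 3600 = 0.0193889 kg/s
t_res = M / Q_s = 14.87 / 0.0193889 = 766.934 s
D = 127.8 mm = 0.1278 m;  h = 8.35 mm = 0.00835 m
ΔT_a = T_lim − T_in = 340.5 − 243.0 = 97.5 K
γ̇_max² = ΔT_a·ρ·cp / (η·t_res) = [97.5 × 1301 × 2488] / [362 × 766.934] = 1136.75 s⁻²
γ̇_max = √1136.75 = 33.7158 s⁻¹
Solve γ̇ = πDN/h for N: N_max = γ̇_max·h/(π·D) = 33.7158 × 0.00835 / (π × 0.1278) = 0.701195 rev/s = 42.0717 rpm

value=42.07 rpm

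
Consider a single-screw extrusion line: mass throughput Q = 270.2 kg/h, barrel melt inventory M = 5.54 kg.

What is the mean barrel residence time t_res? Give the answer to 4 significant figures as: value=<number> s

Throughput in SI: Q_s = 270.2 kg/h ÷ 3600 s/h = 0.0750556 kg/s
t_res = M / Q_s = 5.54 ÷ 0.0750556 = 73.812 s

value=73.81 s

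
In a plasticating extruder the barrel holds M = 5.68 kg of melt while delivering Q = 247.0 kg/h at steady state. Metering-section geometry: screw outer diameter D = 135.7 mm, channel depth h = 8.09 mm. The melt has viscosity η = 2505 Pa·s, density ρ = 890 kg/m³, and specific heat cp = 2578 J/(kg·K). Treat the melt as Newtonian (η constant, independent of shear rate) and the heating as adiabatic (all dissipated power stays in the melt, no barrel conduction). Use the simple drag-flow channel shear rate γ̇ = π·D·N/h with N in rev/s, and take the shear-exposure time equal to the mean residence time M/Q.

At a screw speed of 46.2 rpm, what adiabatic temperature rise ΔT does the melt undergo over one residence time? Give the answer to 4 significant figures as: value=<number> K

Throughput in SI: Q_s = 247.0 kg/h ÷ 3600 s/h = 0.0686111 kg/s
t_res = M / Q_s = 5.68 / 0.0686111 = 82.7854 s
Convert to SI: D = 0.1357 m, h = 0.00809 m, N = 46.2/60 = 0.77 rev/s
γ̇ = π·D·N / h = π · 0.1357 · 0.77 / 0.00809 = 40.5763 s⁻¹
ΔT = η·γ̇²·t_res / (ρ·cp) = 2505 · (40.5763)² · 82.7854 / (890 · 2578) = 148.81 K

value=148.8 K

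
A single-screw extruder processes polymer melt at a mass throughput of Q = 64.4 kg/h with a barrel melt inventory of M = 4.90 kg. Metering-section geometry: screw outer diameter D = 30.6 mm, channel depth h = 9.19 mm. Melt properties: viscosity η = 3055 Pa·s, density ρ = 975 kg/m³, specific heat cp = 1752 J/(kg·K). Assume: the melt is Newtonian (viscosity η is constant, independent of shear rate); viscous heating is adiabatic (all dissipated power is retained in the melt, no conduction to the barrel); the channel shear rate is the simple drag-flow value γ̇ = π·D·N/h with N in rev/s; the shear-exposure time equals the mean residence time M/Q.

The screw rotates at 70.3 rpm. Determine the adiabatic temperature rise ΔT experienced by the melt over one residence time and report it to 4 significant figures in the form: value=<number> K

Q_s = Q / 3600 = 64.4 / 3600 = 0.0178889 kg/s
Mean residence time: t_res = M/Q_s = 4.90 kg / 0.0178889 kg/s = 273.913 s
D = 30.6 mm = 0.0306 m;  h = 9.19 mm = 0.00919 m;  N = 70.3 rpm / 60 = 1.17167 rev/s
γ̇ = π D N / h = (π)(0.0306)(1.17167) / 0.00919 = 12.2563 s⁻¹
ΔT = η·γ̇²·t_res / (ρ·cp) = 3055 · (12.2563)² · 273.913 / (975 · 1752) = 73.5877 K

value=73.59 K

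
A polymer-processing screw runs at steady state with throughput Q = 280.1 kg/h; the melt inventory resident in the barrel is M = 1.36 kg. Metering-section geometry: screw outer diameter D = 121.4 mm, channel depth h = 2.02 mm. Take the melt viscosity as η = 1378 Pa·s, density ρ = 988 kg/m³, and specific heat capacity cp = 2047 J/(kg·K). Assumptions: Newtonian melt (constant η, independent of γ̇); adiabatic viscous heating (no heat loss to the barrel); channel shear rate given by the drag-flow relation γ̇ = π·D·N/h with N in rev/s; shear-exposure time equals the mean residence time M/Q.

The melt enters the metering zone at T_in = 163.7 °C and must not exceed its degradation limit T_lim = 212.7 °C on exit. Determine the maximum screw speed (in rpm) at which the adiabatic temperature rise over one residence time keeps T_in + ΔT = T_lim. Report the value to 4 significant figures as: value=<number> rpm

Throughput in SI: Q_s = 280.1 kg/h ÷ 3600 s/h = 0.0778056 kg/s
Mean residence time: t_res = M/Q_s = 1.36 kg / 0.0778056 kg/s = 17.4795 s
D = 121.4 mm = 0.1214 m;  h = 2.02 mm = 0.00202 m
ΔT_a = T_lim − T_in = 212.7 − 163.7 = 49 K
γ̇_max² = ΔT_a·ρ·cp/(η·t_res) = 49·988·2047/(1378·17.4795) = 4114.28 s⁻²
γ̇_max = sqrt(4114.28) = 64.1426 s⁻¹
N_max = γ̇_max·h / (π·D) = 64.1426 · 0.00202 / (π · 0.1214) = 0.339727 rev/s = 20.3836 rpm

value=20.38 rpm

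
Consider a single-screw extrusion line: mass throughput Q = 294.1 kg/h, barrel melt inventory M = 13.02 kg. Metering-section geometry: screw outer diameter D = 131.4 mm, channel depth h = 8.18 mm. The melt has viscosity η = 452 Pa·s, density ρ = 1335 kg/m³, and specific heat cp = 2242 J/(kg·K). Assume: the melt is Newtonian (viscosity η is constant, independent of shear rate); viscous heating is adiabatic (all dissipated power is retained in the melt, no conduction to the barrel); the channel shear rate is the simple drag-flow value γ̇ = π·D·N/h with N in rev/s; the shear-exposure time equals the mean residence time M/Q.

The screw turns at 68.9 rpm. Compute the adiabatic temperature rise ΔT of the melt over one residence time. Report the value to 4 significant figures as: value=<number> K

Q_s = Q / 3600 = 294.1 / 3600 = 0.0816944 kg/s
t_res = M / Q_s = 13.02 ÷ 0.0816944 = 159.374 s
Convert to SI: D = 0.1314 m, h = 0.00818 m, N = 68.9/60 = 1.14833 rev/s
γ̇ = π D N / h = (π)(0.1314)(1.14833) / 0.00818 = 57.9509 s⁻¹
ΔT = η·γ̇²·t_res/(ρ·cp) = [452 × 57.9509² × 159.374] / [1335 × 2242] = 80.8276 K

value=80.83 K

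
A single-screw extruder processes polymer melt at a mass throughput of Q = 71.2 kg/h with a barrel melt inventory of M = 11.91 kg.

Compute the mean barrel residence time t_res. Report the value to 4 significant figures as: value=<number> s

value=602.2 s

Throughput in SI: Q_s = 71.2 kg/h ÷ 3600 s/h = 0.0197778 kg/s
Mean residence time: t_res = M/Q_s = 11.91 kg / 0.0197778 kg/s = 602.191 s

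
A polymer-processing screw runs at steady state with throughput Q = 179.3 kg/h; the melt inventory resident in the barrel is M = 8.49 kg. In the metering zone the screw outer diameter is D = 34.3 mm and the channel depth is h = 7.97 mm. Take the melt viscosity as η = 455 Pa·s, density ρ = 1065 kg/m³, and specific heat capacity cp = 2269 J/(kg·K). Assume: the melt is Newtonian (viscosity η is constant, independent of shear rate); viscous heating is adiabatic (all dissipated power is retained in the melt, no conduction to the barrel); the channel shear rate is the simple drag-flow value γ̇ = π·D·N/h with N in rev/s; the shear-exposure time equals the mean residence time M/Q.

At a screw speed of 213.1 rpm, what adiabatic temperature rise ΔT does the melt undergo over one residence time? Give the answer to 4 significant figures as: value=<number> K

Convert throughput: Q = 179.3 kg/h = 179.3/3600 = 0.0498056 kg/s
t_res = M / Q_s = 8.49 / 0.0498056 = 170.463 s
D = 34.3 mm = 0.0343 m;  h = 7.97 mm = 0.00797 m;  N = 213.1 rpm / 60 = 3.55167 rev/s
γ̇ = π·D·N / h = π · 0.0343 · 3.55167 / 0.00797 = 48.0195 s⁻¹
Adiabatic rise: ΔT = η γ̇² t_res / (ρ cp) = 455·(48.0195)²·170.463 / (1065·2269) = 74.0104 K

value=74.01 K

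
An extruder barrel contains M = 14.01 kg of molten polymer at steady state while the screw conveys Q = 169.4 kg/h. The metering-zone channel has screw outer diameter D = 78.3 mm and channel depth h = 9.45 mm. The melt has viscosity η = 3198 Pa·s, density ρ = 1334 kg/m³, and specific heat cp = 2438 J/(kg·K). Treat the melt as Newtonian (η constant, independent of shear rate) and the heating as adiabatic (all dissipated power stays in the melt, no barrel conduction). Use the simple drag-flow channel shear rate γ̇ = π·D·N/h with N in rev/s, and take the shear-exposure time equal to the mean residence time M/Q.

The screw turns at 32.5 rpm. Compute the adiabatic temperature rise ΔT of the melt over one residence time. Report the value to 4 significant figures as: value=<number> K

value=58.20 K

Q_s = Q / 3600 = 169.4 / 3600 = 0.0470556 kg/s
t_res = M / Q_s = 14.01 ÷ 0.0470556 = 297.733 s
D = 78.3 mm = 0.0783 m;  h = 9.45 mm = 0.00945 m;  N = 32.5 rpm / 60 = 0.541667 rev/s
Shear rate: γ̇ = πDN/h = π·0.0783·0.541667/0.00945 = 14.0998 s⁻¹
Adiabatic rise: ΔT = η γ̇² t_res / (ρ cp) = 3198·(14.0998)²·297.733 / (1334·2438) = 58.2023 K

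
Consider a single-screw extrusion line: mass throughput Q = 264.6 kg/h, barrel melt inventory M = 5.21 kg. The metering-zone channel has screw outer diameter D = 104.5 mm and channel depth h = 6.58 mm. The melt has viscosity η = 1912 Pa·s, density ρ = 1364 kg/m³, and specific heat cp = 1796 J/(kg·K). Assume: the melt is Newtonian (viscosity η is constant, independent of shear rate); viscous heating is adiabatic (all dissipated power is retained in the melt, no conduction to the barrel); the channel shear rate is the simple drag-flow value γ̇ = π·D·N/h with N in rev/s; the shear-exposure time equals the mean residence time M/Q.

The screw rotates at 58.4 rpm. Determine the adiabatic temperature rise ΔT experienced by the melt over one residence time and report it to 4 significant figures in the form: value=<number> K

value=130.5 K

Throughput in SI: Q_s = 264.6 kg/h ÷ 3600 s/h = 0.0735 kg/s
Mean residence time: t_res = M/Q_s = 5.21 kg / 0.0735 kg/s = 70.8844 s
Geometry in metres: D = 104.5 mm → 0.1045 m, h = 6.58 mm → 0.00658 m; screw speed N = 58.4 rpm = 0.973333 rev/s
γ̇ = π D N / h = (π)(0.1045)(0.973333) / 0.00658 = 48.5626 s⁻¹
ΔT = η·γ̇²·t_res / (ρ·cp) = 1912 · (48.5626)² · 70.8844 / (1364 · 1796) = 130.473 K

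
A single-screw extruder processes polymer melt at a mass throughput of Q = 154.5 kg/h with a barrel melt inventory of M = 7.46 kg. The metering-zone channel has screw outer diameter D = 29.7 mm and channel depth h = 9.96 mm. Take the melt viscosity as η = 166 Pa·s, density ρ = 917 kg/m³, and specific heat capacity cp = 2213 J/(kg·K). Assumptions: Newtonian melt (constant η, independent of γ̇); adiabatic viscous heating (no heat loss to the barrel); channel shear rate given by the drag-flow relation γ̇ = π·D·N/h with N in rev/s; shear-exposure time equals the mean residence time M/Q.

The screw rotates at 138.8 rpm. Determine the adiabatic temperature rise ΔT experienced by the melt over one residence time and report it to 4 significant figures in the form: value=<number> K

Q_s = Q / 3600 = 154.5 / 3600 = 0.0429167 kg/s
t_res = M / Q_s = 7.46 ÷ 0.0429167 = 173.825 s
D = 29.7 mm = 0.0297 m;  h = 9.96 mm = 0.00996 m;  N = 138.8 rpm / 60 = 2.31333 rev/s
Shear rate: γ̇ = πDN/h = π·0.0297·2.31333/0.00996 = 21.6713 s⁻¹
ΔT = η·γ̇²·t_res/(ρ·cp) = [166 × 21.6713² × 173.825] / [917 × 2213] = 6.67791 K

value=6.678 K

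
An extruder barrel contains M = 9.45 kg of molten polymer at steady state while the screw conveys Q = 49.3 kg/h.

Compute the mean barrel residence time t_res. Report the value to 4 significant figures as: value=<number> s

Throughput in SI: Q_s = 49.3 kg/h ÷ 3600 s/h = 0.0136944 kg/s
t_res = M / Q_s = 9.45 ÷ 0.0136944 = 690.061 s

value=690.1 s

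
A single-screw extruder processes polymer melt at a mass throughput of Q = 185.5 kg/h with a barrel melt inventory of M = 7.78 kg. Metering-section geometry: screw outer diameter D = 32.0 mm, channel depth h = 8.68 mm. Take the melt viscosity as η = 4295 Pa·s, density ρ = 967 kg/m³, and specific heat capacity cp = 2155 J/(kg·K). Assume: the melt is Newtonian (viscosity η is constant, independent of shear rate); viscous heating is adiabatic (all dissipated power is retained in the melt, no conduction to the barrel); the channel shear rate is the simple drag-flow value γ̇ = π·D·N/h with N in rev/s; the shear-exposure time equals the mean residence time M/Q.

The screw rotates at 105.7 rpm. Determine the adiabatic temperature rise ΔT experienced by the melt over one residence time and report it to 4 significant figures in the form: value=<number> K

value=129.5 K

Convert throughput: Q = 185.5 kg/h = 185.5/3600 = 0.0515278 kg/s
Mean residence time: t_res = M/Q_s = 7.78 kg / 0.0515278 kg/s = 150.987 s
D = 32.0 mm = 0.032 m;  h = 8.68 mm = 0.00868 m;  N = 105.7 rpm / 60 = 1.76167 rev/s
Shear rate: γ̇ = πDN/h = π·0.032·1.76167/0.00868 = 20.4035 s⁻¹
ΔT = η·γ̇²·t_res/(ρ·cp) = [4295 × 20.4035² × 150.987] / [967 × 2155] = 129.549 K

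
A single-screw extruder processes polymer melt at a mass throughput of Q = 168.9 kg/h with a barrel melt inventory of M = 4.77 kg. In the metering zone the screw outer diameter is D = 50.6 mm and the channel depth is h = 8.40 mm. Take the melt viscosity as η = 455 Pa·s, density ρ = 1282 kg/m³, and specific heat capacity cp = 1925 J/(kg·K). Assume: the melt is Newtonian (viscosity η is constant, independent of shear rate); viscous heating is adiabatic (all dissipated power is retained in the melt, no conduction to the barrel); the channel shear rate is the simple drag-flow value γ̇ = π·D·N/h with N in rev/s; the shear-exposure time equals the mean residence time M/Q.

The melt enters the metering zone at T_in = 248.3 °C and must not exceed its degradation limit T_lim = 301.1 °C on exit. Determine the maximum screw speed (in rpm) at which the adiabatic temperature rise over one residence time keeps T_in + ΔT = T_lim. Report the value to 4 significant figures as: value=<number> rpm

value=168.3 rpm

Throughput in SI: Q_s = 168.9 kg/h ÷ 3600 s/h = 0.0469167 kg/s
t_res = M / Q_s = 4.77 ÷ 0.0469167 = 101.67 s
Convert to metres: D = 0.0506 m, h = 0.0084 m
ΔT_a = T_lim − T_in = 301.1 − 248.3 = 52.8 K
Invert ΔT = ηγ̇²t_res/(ρcp) for γ̇: γ̇_max² = ΔT_a ρ cp / (η t_res) = 52.8·1282·1925 / (455·101.67) = 2816.76 s⁻²
γ̇_max = √2816.76 = 53.0732 s⁻¹
Solve γ̇ = πDN/h for N: N_max = γ̇_max·h/(π·D) = 53.0732 × 0.0084 / (π × 0.0506) = 2.80449 rev/s = 168.269 rpm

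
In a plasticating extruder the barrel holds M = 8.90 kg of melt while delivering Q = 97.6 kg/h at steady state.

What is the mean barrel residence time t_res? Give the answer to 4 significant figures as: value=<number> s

Throughput in SI: Q_s = 97.6 kg/h ÷ 3600 s/h = 0.0271111 kg/s
t_res = M / Q_s = 8.90 / 0.0271111 = 328.279 s

value=328.3 s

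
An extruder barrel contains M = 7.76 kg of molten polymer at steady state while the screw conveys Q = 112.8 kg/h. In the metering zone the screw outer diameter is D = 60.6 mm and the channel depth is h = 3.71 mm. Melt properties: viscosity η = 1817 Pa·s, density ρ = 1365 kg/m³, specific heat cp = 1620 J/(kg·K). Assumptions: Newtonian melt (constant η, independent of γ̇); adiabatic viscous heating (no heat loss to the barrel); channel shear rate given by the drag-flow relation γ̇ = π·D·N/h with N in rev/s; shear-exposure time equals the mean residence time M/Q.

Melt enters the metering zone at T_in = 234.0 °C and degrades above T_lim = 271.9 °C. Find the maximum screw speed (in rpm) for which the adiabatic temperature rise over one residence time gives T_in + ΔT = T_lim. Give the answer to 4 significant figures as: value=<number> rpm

Throughput in SI: Q_s = 112.8 kg/h ÷ 3600 s/h = 0.0313333 kg/s
t_res = M / Q_s = 7.76 / 0.0313333 = 247.66 s
D = 60.6 mm = 0.0606 m;  h = 3.71 mm = 0.00371 m
ΔT_a = T_lim − T_in = 271.9 − 234.0 = 37.9 K
Invert ΔT = ηγ̇²t_res/(ρcp) for γ̇: γ̇_max² = ΔT_a ρ cp / (η t_res) = 37.9·1365·1620 / (1817·247.66) = 186.242 s⁻²
γ̇_max = sqrt(186.242) = 13.647 s⁻¹
Solve γ̇ = πDN/h for N: N_max = γ̇_max·h/(π·D) = 13.647 × 0.00371 / (π × 0.0606) = 0.265944 rev/s = 15.9566 rpm

value=15.96 rpm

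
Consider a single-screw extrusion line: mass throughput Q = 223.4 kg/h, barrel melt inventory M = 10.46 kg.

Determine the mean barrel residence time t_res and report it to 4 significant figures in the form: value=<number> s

value=168.6 s

Convert throughput: Q = 223.4 kg/h = 223.4/3600 = 0.0620556 kg/s
Mean residence time: t_res = M/Q_s = 10.46 kg / 0.0620556 kg/s = 168.559 s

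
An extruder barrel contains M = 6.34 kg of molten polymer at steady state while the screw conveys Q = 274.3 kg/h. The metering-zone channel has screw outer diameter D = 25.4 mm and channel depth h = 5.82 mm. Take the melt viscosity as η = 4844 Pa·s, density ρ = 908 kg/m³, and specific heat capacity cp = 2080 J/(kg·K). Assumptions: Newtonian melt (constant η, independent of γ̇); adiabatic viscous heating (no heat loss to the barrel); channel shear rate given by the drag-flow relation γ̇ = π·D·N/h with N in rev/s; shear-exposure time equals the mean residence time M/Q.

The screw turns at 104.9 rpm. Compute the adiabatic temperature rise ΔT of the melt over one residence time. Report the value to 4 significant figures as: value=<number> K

Convert throughput: Q = 274.3 kg/h = 274.3/3600 = 0.0761944 kg/s
Mean residence time: t_res = M/Q_s = 6.34 kg / 0.0761944 kg/s = 83.2082 s
D = 25.4 mm = 0.0254 m;  h = 5.82 mm = 0.00582 m;  N = 104.9 rpm / 60 = 1.74833 rev/s
Shear rate: γ̇ = πDN/h = π·0.0254·1.74833/0.00582 = 23.9709 s⁻¹
ΔT = η·γ̇²·t_res / (ρ·cp) = 4844 · (23.9709)² · 83.2082 / (908 · 2080) = 122.628 K

value=122.6 K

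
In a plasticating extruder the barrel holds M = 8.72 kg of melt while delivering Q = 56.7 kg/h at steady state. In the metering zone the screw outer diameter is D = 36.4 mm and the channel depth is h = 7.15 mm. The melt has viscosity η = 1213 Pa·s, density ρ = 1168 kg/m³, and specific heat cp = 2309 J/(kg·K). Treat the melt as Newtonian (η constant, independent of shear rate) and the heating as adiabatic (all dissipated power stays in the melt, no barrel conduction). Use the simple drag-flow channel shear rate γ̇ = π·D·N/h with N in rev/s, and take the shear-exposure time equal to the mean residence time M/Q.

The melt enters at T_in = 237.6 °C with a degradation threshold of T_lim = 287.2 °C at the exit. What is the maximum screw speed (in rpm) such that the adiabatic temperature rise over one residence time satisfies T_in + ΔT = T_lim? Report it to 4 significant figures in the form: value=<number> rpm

Throughput in SI: Q_s = 56.7 kg/h ÷ 3600 s/h = 0.01575 kg/s
Mean residence time: t_res = M/Q_s = 8.72 kg / 0.01575 kg/s = 553.651 s
Convert to metres: D = 0.0364 m, h = 0.00715 m
Allowable rise: ΔT_a = T_lim − T_in = 287.2 − 237.6 = 49.6 K
Invert ΔT = ηγ̇²t_res/(ρcp) for γ̇: γ̇_max² = ΔT_a ρ cp / (η t_res) = 49.6·1168·2309 / (1213·553.651) = 199.183 s⁻²
Take the square root: γ̇_max = √(199.183) = 14.1132 s⁻¹
N_max = γ̇_max·h / (π·D) = 14.1132 · 0.00715 / (π · 0.0364) = 0.882431 rev/s = 52.9458 rpm

value=52.95 rpm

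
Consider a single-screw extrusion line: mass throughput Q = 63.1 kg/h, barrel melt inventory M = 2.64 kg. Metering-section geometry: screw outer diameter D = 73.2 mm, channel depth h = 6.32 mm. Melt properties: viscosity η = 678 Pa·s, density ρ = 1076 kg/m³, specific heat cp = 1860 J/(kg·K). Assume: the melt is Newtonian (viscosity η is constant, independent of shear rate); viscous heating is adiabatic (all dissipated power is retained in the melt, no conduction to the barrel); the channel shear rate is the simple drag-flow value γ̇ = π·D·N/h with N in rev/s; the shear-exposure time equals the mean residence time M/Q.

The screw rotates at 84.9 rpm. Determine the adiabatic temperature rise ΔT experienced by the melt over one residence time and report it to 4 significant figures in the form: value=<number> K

value=135.3 K

Convert throughput: Q = 63.1 kg/h = 63.1/3600 = 0.0175278 kg/s
Mean residence time: t_res = M/Q_s = 2.64 kg / 0.0175278 kg/s = 150.618 s
Geometry in metres: D = 73.2 mm → 0.0732 m, h = 6.32 mm → 0.00632 m; screw speed N = 84.9 rpm = 1.415 rev/s
Shear rate: γ̇ = πDN/h = π·0.0732·1.415/0.00632 = 51.4873 s⁻¹
Adiabatic rise: ΔT = η γ̇² t_res / (ρ cp) = 678·(51.4873)²·150.618 / (1076·1860) = 135.264 K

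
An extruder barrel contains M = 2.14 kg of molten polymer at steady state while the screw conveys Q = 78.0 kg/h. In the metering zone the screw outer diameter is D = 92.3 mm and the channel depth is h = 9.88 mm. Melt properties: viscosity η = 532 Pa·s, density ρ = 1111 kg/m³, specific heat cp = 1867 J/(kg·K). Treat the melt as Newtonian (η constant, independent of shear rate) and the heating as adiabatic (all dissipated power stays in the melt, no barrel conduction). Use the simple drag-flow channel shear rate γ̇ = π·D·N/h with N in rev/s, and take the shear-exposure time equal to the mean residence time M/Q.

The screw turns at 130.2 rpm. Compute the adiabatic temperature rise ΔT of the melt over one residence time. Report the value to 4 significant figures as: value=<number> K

value=102.8 K

Convert throughput: Q = 78.0 kg/h = 78.0/3600 = 0.0216667 kg/s
Mean residence time: t_res = M/Q_s = 2.14 kg / 0.0216667 kg/s = 98.7692 s
Geometry in metres: D = 92.3 mm → 0.0923 m, h = 9.88 mm → 0.00988 m; screw speed N = 130.2 rpm = 2.17 rev/s
Shear rate: γ̇ = πDN/h = π·0.0923·2.17/0.00988 = 63.6875 s⁻¹
ΔT = η·γ̇²·t_res/(ρ·cp) = [532 × 63.6875² × 98.7692] / [1111 × 1867] = 102.75 K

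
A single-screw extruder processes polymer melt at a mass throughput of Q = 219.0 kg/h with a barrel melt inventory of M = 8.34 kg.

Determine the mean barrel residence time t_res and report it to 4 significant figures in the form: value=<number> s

Throughput in SI: Q_s = 219.0 kg/h ÷ 3600 s/h = 0.0608333 kg/s
Mean residence time: t_res = M/Q_s = 8.34 kg / 0.0608333 kg/s = 137.096 s

value=137.1 s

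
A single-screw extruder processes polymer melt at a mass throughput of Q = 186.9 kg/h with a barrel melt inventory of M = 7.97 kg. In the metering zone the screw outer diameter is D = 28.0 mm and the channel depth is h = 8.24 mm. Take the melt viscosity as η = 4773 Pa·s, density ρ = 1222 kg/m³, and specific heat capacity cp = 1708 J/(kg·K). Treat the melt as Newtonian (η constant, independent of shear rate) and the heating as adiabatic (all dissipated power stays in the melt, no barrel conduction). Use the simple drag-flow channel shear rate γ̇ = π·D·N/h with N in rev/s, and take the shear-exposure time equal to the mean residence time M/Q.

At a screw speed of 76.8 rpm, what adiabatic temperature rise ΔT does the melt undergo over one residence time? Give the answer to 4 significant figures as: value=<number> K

value=65.55 K

Q_s = Q / 3600 = 186.9 / 3600 = 0.0519167 kg/s
t_res = M / Q_s = 7.97 / 0.0519167 = 153.515 s
Convert to SI: D = 0.028 m, h = 0.00824 m, N = 76.8/60 = 1.28 rev/s
γ̇ = π D N / h = (π)(0.028)(1.28) / 0.00824 = 13.6644 s⁻¹
ΔT = η·γ̇²·t_res / (ρ·cp) = 4773 · (13.6644)² · 153.515 / (1222 · 1708) = 65.5489 K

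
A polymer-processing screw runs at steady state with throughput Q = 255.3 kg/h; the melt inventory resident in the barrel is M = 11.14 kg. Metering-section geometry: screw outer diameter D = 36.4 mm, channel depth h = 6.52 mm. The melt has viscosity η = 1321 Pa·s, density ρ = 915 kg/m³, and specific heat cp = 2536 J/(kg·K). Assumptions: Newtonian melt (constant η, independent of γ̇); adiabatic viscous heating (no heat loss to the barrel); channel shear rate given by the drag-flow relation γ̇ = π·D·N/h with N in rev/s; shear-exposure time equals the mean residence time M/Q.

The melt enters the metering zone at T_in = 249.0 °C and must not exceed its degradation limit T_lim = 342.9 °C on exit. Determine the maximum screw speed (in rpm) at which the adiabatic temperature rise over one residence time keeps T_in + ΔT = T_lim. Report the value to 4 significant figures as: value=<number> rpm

Throughput in SI: Q_s = 255.3 kg/h ÷ 3600 s/h = 0.0709167 kg/s
Mean residence time: t_res = M/Q_s = 11.14 kg / 0.0709167 kg/s = 157.086 s
D = 36.4 mm = 0.0364 m;  h = 6.52 mm = 0.00652 m
ΔT_a = T_lim − T_in = 342.9 − 249.0 = 93.9 K
γ̇_max² = ΔT_a·ρ·cp / (η·t_res) = [93.9 × 915 × 2536] / [1321 × 157.086] = 1050.02 s⁻²
γ̇_max = sqrt(1050.02) = 32.404 s⁻¹
N_max = γ̇_max·h / (π·D) = 32.404 · 0.00652 / (π · 0.0364) = 1.84754 rev/s = 110.853 rpm

value=110.9 rpm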